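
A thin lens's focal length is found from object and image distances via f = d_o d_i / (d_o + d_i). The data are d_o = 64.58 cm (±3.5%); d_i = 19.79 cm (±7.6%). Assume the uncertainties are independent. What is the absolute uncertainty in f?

∂f/∂d_o = (d_i/(d_o+d_i))² = 0.0550;  ∂f/∂d_i = (d_o/(d_o+d_i))² = 0.586
δf = √((∂f/∂d_o · δd_o)² + (∂f/∂d_i · δd_i)²) = √(0.0155 + 0.777) = 0.890 cm

0.890 cm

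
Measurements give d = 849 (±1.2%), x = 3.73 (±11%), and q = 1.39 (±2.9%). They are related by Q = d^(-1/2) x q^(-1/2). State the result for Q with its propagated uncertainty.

Relative error in a monomial: (δQ/Q)² = Σ (nᵢ · δxᵢ/xᵢ)².
  (−½·δd/d)² = (-0.5×0.0120)² = 3.6e-05;  (1·δx/x)² = (1×0.110)² = 0.0121;  (−½·δq/q)² = (-0.5×0.0290)² = 0.000210
δQ/Q = √(0.0123) = 0.111
Q = 0.109, so δQ = 0.111 × 0.109 = 0.0121.

0.109 ± 0.0121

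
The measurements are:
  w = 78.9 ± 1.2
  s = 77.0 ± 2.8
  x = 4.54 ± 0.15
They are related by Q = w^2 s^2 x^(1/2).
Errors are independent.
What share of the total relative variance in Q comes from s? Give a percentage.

(δQ/Q)² = (2·δw/w)² + (2·δs/s)² + (½·δx/x)²
  w term: (2×0.0152)² = 0.000925
  s term: (2×0.0364)² = 0.00529
  x term: (0.5×0.0330)² = 0.000273
Total = 0.00649. Share from s = 0.00529/0.00649 = 0.815.

81.5%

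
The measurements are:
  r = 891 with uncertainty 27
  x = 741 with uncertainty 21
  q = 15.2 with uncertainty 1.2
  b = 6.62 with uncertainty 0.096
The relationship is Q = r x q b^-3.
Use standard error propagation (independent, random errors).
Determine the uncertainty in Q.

3430

Products/powers → add relative errors in quadrature, weighted by exponent:
  (1·δr/r)² = (1×0.0303)² = 0.000918;  (1·δx/x)² = (1×0.0283)² = 0.000803;  (1·δq/q)² = (1×0.0789)² = 0.00623;  (-3·δb/b)² = (-3×0.0145)² = 0.00189
δQ/Q = √(0.00985) = 0.0992
Q = 34600, so δQ = 0.0992 × 34600 = 3430.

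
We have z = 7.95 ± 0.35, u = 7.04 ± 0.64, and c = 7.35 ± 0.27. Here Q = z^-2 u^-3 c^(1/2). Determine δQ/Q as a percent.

For a monomial Q ∝ z^-2, u^-3, c^(1/2), fractional errors add in quadrature:
  (-2·δz/z)² = (-2×0.0440)² = 0.00775;  (-3·δu/u)² = (-3×0.0909)² = 0.0744;  (½·δc/c)² = (0.5×0.0367)² = 0.000337
δQ/Q = √(0.0825) = 0.287

28.7%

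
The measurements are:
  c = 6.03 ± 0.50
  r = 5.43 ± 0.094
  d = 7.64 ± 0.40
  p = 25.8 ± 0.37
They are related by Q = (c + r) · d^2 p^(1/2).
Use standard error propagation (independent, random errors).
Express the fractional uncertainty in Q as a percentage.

Let u = c + r = 11.5. δu = √(δc² + δr²) = √(0.250 + 0.00884) = 0.509, so δu/u = 0.0444.
Q is then a monomial in u, d, p:
δQ/Q = √((δu/u)² + (2·δd/d)² + (½·δp/p)²) = √(0.00197 + 0.0110 + 5.14e-05) = 0.114

11.4%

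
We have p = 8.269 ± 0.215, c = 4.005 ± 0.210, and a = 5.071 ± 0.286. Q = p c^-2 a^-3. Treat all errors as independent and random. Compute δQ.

0.000794

Since Q is a product/quotient, work with relative uncertainties:
  (1·δp/p)² = (1×0.0260)² = 0.000676;  (-2·δc/c)² = (-2×0.0524)² = 0.0110;  (-3·δa/a)² = (-3×0.0564)² = 0.0286
δQ/Q = √(0.0403) = 0.201
Q = 0.003953, so δQ = 0.201 × 0.003953 = 0.000794.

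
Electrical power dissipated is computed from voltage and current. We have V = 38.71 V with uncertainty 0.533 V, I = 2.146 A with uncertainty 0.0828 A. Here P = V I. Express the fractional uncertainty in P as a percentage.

For a monomial P ∝ V, I, fractional errors add in quadrature:
  (1·δV/V)² = (1×0.0138)² = 0.000190;  (1·δI/I)² = (1×0.0386)² = 0.00149
δP/P = √(0.00168) = 0.0410

4.10%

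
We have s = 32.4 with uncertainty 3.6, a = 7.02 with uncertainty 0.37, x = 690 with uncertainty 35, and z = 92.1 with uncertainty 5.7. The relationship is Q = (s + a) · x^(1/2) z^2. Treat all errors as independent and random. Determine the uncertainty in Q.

1.37e+06

Let u = s + a = 39.4. δu = √(δs² + δa²) = √(13.0 + 0.137) = 3.62, so δu/u = 0.0918.
Q is then a monomial in u, x, z:
δQ/Q = √((δu/u)² + (½·δx/x)² + (2·δz/z)²) = √(0.00843 + 0.000643 + 0.0153) = 0.156
Q = 8.78e+06, so δQ = 0.156 × 8.78e+06 = 1.37e+06.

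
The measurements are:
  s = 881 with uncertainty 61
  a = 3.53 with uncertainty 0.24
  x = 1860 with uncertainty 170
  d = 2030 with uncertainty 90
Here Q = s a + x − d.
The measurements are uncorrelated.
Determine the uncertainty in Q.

358

Let p = s·a = 3110. δp/p = √((1·δs/s)² + (1·δa/a)²) = √(0.00479 + 0.00462) = 0.0970, so δp = 302.
Q = p + x − d: δQ = √(δp² + δx² + δd²) = √(91100 + 28900 + 8100) = 358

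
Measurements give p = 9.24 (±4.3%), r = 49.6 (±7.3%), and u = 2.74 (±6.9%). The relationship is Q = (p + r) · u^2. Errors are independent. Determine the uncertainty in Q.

Let w = p + r = 58.8. δw = √(δp² + δr²) = √(0.158 + 13.1) = 3.64, so δw/w = 0.0619.
Q is then a monomial in w, u:
δQ/Q = √((δw/w)² + (2·δu/u)²) = √(0.00383 + 0.0190) = 0.151
Q = 442, so δQ = 0.151 × 442 = 66.8.

66.8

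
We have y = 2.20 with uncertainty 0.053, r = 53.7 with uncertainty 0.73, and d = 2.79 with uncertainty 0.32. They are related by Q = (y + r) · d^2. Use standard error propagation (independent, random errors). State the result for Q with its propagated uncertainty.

435 ± 100.0

Let u = y + r = 55.9. δu = √(δy² + δr²) = √(0.00281 + 0.533) = 0.732, so δu/u = 0.0131.
Q is then a monomial in u, d:
δQ/Q = √((δu/u)² + (2·δd/d)²) = √(0.000171 + 0.0526) = 0.230
Q = 435, so δQ = 0.230 × 435 = 100.0.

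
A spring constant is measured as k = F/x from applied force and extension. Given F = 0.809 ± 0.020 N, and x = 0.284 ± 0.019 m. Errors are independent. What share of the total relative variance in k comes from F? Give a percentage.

(δk/k)² = (1·δF/F)² + (-1·δx/x)²
  F term: (1×0.0247)² = 0.000611
  x term: (-1×0.0669)² = 0.00448
Total = 0.00509. Share from F = 0.000611/0.00509 = 0.120.

12.0%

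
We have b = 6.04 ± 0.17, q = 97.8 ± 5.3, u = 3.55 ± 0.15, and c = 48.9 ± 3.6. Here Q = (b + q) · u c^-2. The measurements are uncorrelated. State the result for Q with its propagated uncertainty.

0.154 ± 0.0249

Let w = b + q = 104. δw = √(δb² + δq²) = √(0.0289 + 28.1) = 5.30, so δw/w = 0.0511.
Q is then a monomial in w, u, c:
δQ/Q = √((δw/w)² + (1·δu/u)² + (-2·δc/c)²) = √(0.00261 + 0.00179 + 0.0217) = 0.161
Q = 0.154, so δQ = 0.161 × 0.154 = 0.0249.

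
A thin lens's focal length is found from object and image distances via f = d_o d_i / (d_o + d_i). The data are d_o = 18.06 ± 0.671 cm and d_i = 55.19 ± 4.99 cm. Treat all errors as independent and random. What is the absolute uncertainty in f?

∂f/∂d_o = (d_i/(d_o+d_i))² = 0.568;  ∂f/∂d_i = (d_o/(d_o+d_i))² = 0.0608
δf = √((∂f/∂d_o · δd_o)² + (∂f/∂d_i · δd_i)²) = √(0.145 + 0.0920) = 0.487 cm

0.487 cm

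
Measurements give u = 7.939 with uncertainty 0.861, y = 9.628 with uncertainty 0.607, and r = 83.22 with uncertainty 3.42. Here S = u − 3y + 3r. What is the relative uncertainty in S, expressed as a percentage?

Sums and differences: (δS)² = Σ (cᵢ δxᵢ)².
  (δu)² = 0.741;  (3·δy)² = 3.32;  (3·δr)² = 105
δS = √(109) = 10.5
S = 228.7, so δS/S = 10.5/228.7 = 0.0457.

4.57%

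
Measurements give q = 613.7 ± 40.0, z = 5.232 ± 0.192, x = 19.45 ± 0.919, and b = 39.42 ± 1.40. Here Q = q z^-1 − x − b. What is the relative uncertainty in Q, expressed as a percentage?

Let p = q·z^-1 = 117.3. δp/p = √((1·δq/q)² + (-1·δz/z)²) = √(0.00425 + 0.00135) = 0.0748, so δp = 8.77.
Q = p − x − b: δQ = √(δp² + δx² + δb²) = √(77.0 + 0.845 + 1.96) = 8.93
Q = 58.43, so δQ/Q = 8.93/58.43 = 0.153.

15.3%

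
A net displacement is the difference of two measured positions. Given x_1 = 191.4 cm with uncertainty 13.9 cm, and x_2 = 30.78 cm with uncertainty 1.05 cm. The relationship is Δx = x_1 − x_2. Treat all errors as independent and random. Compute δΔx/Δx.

Each term contributes (cᵢ δxᵢ)² to (δΔx)²:
  (δx_1)² = 193;  (δx_2)² = 1.10
δΔx = √(194) = 13.9 cm
Δx = 160.6 cm, so δΔx/Δx = 13.9/160.6 = 0.0868.

0.0868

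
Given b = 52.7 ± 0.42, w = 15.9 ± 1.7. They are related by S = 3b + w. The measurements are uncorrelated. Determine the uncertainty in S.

S is a linear combination, so absolute uncertainties add in quadrature:
  (3·δb)² = 1.59;  (δw)² = 2.89
δS = √(4.48) = 2.12

2.12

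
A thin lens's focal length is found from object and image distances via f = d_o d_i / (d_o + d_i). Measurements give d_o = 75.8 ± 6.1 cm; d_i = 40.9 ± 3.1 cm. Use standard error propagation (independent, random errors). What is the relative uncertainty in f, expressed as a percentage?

∂f/∂d_o = (d_i/(d_o+d_i))² = 0.123;  ∂f/∂d_i = (d_o/(d_o+d_i))² = 0.422
δf = √((∂f/∂d_o · δd_o)² + (∂f/∂d_i · δd_i)²) = √(0.561 + 1.71) = 1.51 cm
f = 26.6 cm, so δf/f = 1.51/26.6 = 0.0567.

5.67%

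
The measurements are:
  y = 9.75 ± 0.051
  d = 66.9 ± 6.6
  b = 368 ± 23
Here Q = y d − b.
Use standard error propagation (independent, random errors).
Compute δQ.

Let p = y·d = 652. δp/p = √((1·δy/y)² + (1·δd/d)²) = √(2.74e-05 + 0.00973) = 0.0988, so δp = 64.4.
Q = p − b: δQ = √(δp² + δb²) = √(4150 + 529) = 68.4

68.4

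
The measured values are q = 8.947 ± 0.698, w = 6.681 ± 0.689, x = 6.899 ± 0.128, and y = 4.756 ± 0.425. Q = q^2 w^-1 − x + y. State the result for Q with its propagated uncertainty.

9.839 ± 2.28

Let p = q^2·w^-1 = 11.98. δp/p = √((2·δq/q)² + (-1·δw/w)²) = √(0.0243 + 0.0106) = 0.187, so δp = 2.24.
Q = p − x + y: δQ = √(δp² + δx² + δy²) = √(5.02 + 0.0164 + 0.181) = 2.28
Q = 9.839.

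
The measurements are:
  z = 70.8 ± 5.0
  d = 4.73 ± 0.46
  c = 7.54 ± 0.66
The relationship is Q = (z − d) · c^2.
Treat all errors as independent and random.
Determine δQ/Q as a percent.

19.1%

Let u = z − d = 66.1. δu = √(δz² + δd²) = √(25.0 + 0.212) = 5.02, so δu/u = 0.0760.
Q is then a monomial in u, c:
δQ/Q = √((δu/u)² + (2·δc/c)²) = √(0.00578 + 0.0306) = 0.191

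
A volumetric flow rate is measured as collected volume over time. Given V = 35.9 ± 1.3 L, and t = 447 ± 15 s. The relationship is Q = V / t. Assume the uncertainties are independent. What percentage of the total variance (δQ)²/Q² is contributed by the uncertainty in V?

(δQ/Q)² = (1·δV/V)² + (-1·δt/t)²
  V term: (1×0.0362)² = 0.00131
  t term: (-1×0.0336)² = 0.00113
Total = 0.00244. Share from V = 0.00131/0.00244 = 0.538.

53.8%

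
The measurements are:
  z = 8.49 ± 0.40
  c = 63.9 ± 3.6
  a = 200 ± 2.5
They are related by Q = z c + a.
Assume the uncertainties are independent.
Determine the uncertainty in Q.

39.9

Let p = z·c = 543. δp/p = √((1·δz/z)² + (1·δc/c)²) = √(0.00222 + 0.00317) = 0.0734, so δp = 39.8.
Q = p + a: δQ = √(δp² + δa²) = √(1590 + 6.25) = 39.9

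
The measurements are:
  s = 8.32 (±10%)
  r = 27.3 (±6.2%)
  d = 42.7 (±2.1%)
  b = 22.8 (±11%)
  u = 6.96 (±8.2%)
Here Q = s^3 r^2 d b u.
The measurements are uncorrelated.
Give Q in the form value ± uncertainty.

Products/powers → add relative errors in quadrature, weighted by exponent:
  (3·δs/s)² = (3×0.100)² = 0.0900;  (2·δr/r)² = (2×0.0620)² = 0.0154;  (1·δd/d)² = (1×0.0210)² = 0.000441;  (1·δb/b)² = (1×0.110)² = 0.0121;  (1·δu/u)² = (1×0.0820)² = 0.00672
δQ/Q = √(0.125) = 0.353
Q = 2.91e+09, so δQ = 0.353 × 2.91e+09 = 1.03e+09.

(2.91 ± 1.03) × 10^9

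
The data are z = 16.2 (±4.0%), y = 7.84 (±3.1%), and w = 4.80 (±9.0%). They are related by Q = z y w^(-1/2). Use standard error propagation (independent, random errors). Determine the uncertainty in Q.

Q is a product of powers, so relative uncertainties combine in quadrature:
  (1·δz/z)² = (1×0.0400)² = 0.00160;  (1·δy/y)² = (1×0.0310)² = 0.000961;  (−½·δw/w)² = (-0.5×0.0900)² = 0.00202
δQ/Q = √(0.00459) = 0.0677
Q = 58.0, so δQ = 0.0677 × 58.0 = 3.93.

3.93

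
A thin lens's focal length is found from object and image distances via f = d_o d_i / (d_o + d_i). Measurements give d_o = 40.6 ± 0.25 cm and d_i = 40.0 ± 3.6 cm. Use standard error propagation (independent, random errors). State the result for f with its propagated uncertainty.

∂f/∂d_o = (d_i/(d_o+d_i))² = 0.246;  ∂f/∂d_i = (d_o/(d_o+d_i))² = 0.254
δf = √((∂f/∂d_o · δd_o)² + (∂f/∂d_i · δd_i)²) = √(0.00379 + 0.834) = 0.916 cm
f = 20.1 cm.

20.1 ± 0.916 cm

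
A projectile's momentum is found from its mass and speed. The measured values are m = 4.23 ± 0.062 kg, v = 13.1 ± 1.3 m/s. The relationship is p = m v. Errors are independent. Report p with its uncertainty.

55.4 ± 5.56 kg·m/s

Relative error in a monomial: (δp/p)² = Σ (nᵢ · δxᵢ/xᵢ)².
  (1·δm/m)² = (1×0.0147)² = 0.000215;  (1·δv/v)² = (1×0.0992)² = 0.00985
δp/p = √(0.0101) = 0.100
p = 55.4 kg·m/s, so δp = 0.100 × 55.4 = 5.56 kg·m/s.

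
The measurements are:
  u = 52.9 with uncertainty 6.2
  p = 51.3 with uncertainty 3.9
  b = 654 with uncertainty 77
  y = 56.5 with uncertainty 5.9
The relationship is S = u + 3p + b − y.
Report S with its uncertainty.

Absolute uncertainties add in quadrature for a linear combination:
  (δu)² = 38.4;  (3·δp)² = 137;  (δb)² = 5930;  (δy)² = 34.8
δS = √(6140) = 78.4
S = 804.

804 ± 78.4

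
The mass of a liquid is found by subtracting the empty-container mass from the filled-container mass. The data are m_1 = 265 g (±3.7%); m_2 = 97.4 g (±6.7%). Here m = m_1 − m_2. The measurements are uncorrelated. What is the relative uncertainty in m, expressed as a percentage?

7.03%

Absolute uncertainties add in quadrature for a linear combination:
  (δm_1)² = 96.1;  (δm_2)² = 42.6
δm = √(139) = 11.8 g
m = 168 g, so δm/m = 11.8/168 = 0.0703.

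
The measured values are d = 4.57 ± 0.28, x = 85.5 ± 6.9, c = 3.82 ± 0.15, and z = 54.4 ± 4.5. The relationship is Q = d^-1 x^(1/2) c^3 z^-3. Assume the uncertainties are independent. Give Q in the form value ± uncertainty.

0.000701 ± 0.000199

Since Q is a product/quotient, work with relative uncertainties:
  (-1·δd/d)² = (-1×0.0613)² = 0.00375;  (½·δx/x)² = (0.5×0.0807)² = 0.00163;  (3·δc/c)² = (3×0.0393)² = 0.0139;  (-3·δz/z)² = (-3×0.0827)² = 0.0616
δQ/Q = √(0.0808) = 0.284
Q = 0.000701, so δQ = 0.284 × 0.000701 = 0.000199.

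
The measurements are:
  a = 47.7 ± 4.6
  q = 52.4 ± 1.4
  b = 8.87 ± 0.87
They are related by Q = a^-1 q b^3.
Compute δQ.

238

For a monomial Q ∝ a^-1, q, b^3, fractional errors add in quadrature:
  (-1·δa/a)² = (-1×0.0964)² = 0.00930;  (1·δq/q)² = (1×0.0267)² = 0.000714;  (3·δb/b)² = (3×0.0981)² = 0.0866
δQ/Q = √(0.0966) = 0.311
Q = 767, so δQ = 0.311 × 767 = 238.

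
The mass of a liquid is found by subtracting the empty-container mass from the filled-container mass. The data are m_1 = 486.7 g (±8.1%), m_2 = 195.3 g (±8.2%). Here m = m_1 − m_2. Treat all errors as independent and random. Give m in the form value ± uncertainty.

Sums and differences: (δm)² = Σ (cᵢ δxᵢ)².
  (δm_1)² = 1550;  (δm_2)² = 256
δm = √(1810) = 42.6 g
m = 291.4 g.

291.4 ± 42.6 g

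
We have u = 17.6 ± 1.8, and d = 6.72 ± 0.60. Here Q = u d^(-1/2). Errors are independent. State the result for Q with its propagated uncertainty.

6.79 ± 0.758

Products/powers → add relative errors in quadrature, weighted by exponent:
  (1·δu/u)² = (1×0.102)² = 0.0105;  (−½·δd/d)² = (-0.5×0.0893)² = 0.00199
δQ/Q = √(0.0125) = 0.112
Q = 6.79, so δQ = 0.112 × 6.79 = 0.758.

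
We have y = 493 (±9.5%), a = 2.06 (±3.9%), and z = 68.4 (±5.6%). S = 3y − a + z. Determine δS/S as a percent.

9.10%

S is a linear combination, so absolute uncertainties add in quadrature:
  (3·δy)² = 19700;  (δa)² = 0.00645;  (δz)² = 14.7
δS = √(19800) = 141
S = 1550, so δS/S = 141/1550 = 0.0910.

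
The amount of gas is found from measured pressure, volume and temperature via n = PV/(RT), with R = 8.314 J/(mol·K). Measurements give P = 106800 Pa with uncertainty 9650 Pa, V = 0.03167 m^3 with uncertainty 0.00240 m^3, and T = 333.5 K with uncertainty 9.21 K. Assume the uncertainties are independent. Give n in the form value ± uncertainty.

Products/powers → add relative errors in quadrature, weighted by exponent:
  (1·δP/P)² = (1×0.0904)² = 0.00816;  (1·δV/V)² = (1×0.0758)² = 0.00574;  (-1·δT/T)² = (-1×0.0276)² = 0.000763
δn/n = √(0.0147) = 0.121
n = 1.220 mol, so δn = 0.121 × 1.220 = 0.148 mol.

1.220 ± 0.148 mol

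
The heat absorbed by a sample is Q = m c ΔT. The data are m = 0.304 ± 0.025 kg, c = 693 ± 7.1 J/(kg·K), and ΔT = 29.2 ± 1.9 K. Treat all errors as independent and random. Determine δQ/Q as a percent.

Since Q is a product/quotient, work with relative uncertainties:
  (1·δm/m)² = (1×0.0822)² = 0.00676;  (1·δc/c)² = (1×0.0102)² = 0.000105;  (1·δΔT/ΔT)² = (1×0.0651)² = 0.00423
δQ/Q = √(0.0111) = 0.105

10.5%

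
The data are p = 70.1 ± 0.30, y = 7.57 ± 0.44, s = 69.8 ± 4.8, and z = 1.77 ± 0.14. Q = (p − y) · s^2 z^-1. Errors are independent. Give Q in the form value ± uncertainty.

(1.72 ± 0.273) × 10^5

Let u = p − y = 62.5. δu = √(δp² + δy²) = √(0.0900 + 0.194) = 0.533, so δu/u = 0.00852.
Q is then a monomial in u, s, z:
δQ/Q = √((δu/u)² + (2·δs/s)² + (-1·δz/z)²) = √(7.25e-05 + 0.0189 + 0.00626) = 0.159
Q = 1.72e+05, so δQ = 0.159 × 1.72e+05 = 27300.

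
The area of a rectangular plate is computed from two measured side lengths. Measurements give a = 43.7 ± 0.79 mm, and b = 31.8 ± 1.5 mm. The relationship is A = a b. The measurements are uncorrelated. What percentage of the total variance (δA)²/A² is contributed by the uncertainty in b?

(δA/A)² = (1·δa/a)² + (1·δb/b)²
  a term: (1×0.0181)² = 0.000327
  b term: (1×0.0472)² = 0.00222
Total = 0.00255. Share from b = 0.00222/0.00255 = 0.872.

87.2%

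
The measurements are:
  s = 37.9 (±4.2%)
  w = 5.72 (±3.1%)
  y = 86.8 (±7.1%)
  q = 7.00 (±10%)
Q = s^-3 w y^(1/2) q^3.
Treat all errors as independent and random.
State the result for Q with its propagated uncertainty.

Products/powers → add relative errors in quadrature, weighted by exponent:
  (-3·δs/s)² = (-3×0.0420)² = 0.0159;  (1·δw/w)² = (1×0.0310)² = 0.000961;  (½·δy/y)² = (0.5×0.0710)² = 0.00126;  (3·δq/q)² = (3×0.100)² = 0.0900
δQ/Q = √(0.108) = 0.329
Q = 0.336, so δQ = 0.329 × 0.336 = 0.110.

0.336 ± 0.110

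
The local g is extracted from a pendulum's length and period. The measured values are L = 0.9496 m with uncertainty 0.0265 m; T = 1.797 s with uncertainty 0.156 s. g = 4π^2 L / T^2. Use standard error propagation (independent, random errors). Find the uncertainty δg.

2.04 m/s^2

Each factor contributes (exponent × relative error)² to (δg/g)²:
  (1·δL/L)² = (1×0.0279)² = 0.000779;  (-2·δT/T)² = (-2×0.0868)² = 0.0301
δg/g = √(0.0309) = 0.176
g = 11.61 m/s^2, so δg = 0.176 × 11.61 = 2.04 m/s^2.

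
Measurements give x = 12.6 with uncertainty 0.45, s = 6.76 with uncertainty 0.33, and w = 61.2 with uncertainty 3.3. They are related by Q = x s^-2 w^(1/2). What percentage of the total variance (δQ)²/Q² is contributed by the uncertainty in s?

(δQ/Q)² = (1·δx/x)² + (-2·δs/s)² + (½·δw/w)²
  x term: (1×0.0357)² = 0.00128
  s term: (-2×0.0488)² = 0.00953
  w term: (0.5×0.0539)² = 0.000727
Total = 0.0115. Share from s = 0.00953/0.0115 = 0.826.

82.6%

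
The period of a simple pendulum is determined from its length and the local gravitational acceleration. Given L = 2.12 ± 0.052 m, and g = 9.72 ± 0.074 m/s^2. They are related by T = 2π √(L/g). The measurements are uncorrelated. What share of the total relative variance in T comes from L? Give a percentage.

(δT/T)² = (½·δL/L)² + (−½·δg/g)²
  L term: (0.5×0.0245)² = 0.000150
  g term: (-0.5×0.00761)² = 1.45e-05
Total = 0.000165. Share from L = 0.000150/0.000165 = 0.912.

91.2%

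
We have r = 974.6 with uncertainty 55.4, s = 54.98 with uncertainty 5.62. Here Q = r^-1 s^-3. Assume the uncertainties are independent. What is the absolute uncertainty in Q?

1.93e-09

Each factor contributes (exponent × relative error)² to (δQ/Q)²:
  (-1·δr/r)² = (-1×0.0568)² = 0.00323;  (-3·δs/s)² = (-3×0.102)² = 0.0940
δQ/Q = √(0.0973) = 0.312
Q = 6.174e-09, so δQ = 0.312 × 6.174e-09 = 1.93e-09.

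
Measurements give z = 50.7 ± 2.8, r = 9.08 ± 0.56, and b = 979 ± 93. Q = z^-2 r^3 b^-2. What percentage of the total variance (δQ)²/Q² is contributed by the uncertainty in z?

14.8%

(δQ/Q)² = (-2·δz/z)² + (3·δr/r)² + (-2·δb/b)²
  z term: (-2×0.0552)² = 0.0122
  r term: (3×0.0617)² = 0.0342
  b term: (-2×0.0950)² = 0.0361
Total = 0.0825. Share from z = 0.0122/0.0825 = 0.148.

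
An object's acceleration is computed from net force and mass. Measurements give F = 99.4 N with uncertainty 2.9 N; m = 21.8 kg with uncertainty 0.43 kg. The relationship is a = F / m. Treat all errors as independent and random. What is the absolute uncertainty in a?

0.161 m/s^2

Since a is a product/quotient, work with relative uncertainties:
  (1·δF/F)² = (1×0.0292)² = 0.000851;  (-1·δm/m)² = (-1×0.0197)² = 0.000389
δa/a = √(0.00124) = 0.0352
a = 4.56 m/s^2, so δa = 0.0352 × 4.56 = 0.161 m/s^2.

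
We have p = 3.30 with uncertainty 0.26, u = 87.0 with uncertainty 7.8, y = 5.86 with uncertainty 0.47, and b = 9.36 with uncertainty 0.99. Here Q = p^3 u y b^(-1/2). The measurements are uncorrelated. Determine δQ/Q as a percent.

27.0%

For a monomial Q ∝ p^3, u, y, b^(-1/2), fractional errors add in quadrature:
  (3·δp/p)² = (3×0.0788)² = 0.0559;  (1·δu/u)² = (1×0.0897)² = 0.00804;  (1·δy/y)² = (1×0.0802)² = 0.00643;  (−½·δb/b)² = (-0.5×0.106)² = 0.00280
δQ/Q = √(0.0731) = 0.270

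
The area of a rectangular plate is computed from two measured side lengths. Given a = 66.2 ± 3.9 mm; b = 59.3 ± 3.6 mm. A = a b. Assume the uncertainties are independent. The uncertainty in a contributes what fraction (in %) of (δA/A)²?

(δA/A)² = (1·δa/a)² + (1·δb/b)²
  a term: (1×0.0589)² = 0.00347
  b term: (1×0.0607)² = 0.00369
Total = 0.00716. Share from a = 0.00347/0.00716 = 0.485.

48.5%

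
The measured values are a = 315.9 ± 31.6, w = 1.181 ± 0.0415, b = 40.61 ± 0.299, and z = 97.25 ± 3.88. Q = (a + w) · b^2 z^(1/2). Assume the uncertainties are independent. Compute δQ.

Let u = a + w = 317.1. δu = √(δa² + δw²) = √(999 + 0.00172) = 31.6, so δu/u = 0.0997.
Q is then a monomial in u, b, z:
δQ/Q = √((δu/u)² + (2·δb/b)² + (½·δz/z)²) = √(0.00993 + 0.000217 + 0.000398) = 0.103
Q = 5.157e+06, so δQ = 0.103 × 5.157e+06 = 5.3e+05.

5.3e+05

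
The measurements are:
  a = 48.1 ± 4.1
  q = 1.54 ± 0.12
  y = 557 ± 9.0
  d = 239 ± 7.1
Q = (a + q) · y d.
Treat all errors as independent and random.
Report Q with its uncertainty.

(6.61 ± 0.590) × 10^6

Let u = a + q = 49.6. δu = √(δa² + δq²) = √(16.8 + 0.0144) = 4.10, so δu/u = 0.0826.
Q is then a monomial in u, y, d:
δQ/Q = √((δu/u)² + (1·δy/y)² + (1·δd/d)²) = √(0.00683 + 0.000261 + 0.000883) = 0.0893
Q = 6.61e+06, so δQ = 0.0893 × 6.61e+06 = 5.9e+05.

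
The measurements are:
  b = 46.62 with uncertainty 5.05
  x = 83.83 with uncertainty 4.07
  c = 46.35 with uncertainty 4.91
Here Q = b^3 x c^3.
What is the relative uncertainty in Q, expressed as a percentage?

Since Q is a product/quotient, work with relative uncertainties:
  (3·δb/b)² = (3×0.108)² = 0.106;  (1·δx/x)² = (1×0.0486)² = 0.00236;  (3·δc/c)² = (3×0.106)² = 0.101
δQ/Q = √(0.209) = 0.457

45.7%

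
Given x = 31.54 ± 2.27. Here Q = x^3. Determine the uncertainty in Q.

6770

Q ∝ x^3, so δQ/Q = |3| · δx/x = 3 × 0.0720 = 0.216.
Q = 31380, so δQ = 0.216 × 31380 = 6770.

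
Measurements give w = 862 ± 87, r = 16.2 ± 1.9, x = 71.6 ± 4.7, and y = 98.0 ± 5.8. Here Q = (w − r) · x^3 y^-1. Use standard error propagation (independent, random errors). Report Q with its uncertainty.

(3.17 ± 0.728) × 10^6

Let u = w − r = 846. δu = √(δw² + δr²) = √(7570 + 3.61) = 87.0, so δu/u = 0.103.
Q is then a monomial in u, x, y:
δQ/Q = √((δu/u)² + (3·δx/x)² + (-1·δy/y)²) = √(0.0106 + 0.0388 + 0.00350) = 0.230
Q = 3.17e+06, so δQ = 0.230 × 3.17e+06 = 7.28e+05.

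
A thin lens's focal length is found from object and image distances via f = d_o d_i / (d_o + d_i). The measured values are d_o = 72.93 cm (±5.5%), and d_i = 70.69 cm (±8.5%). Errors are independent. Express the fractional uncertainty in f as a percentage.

∂f/∂d_o = (d_i/(d_o+d_i))² = 0.242;  ∂f/∂d_i = (d_o/(d_o+d_i))² = 0.258
δf = √((∂f/∂d_o · δd_o)² + (∂f/∂d_i · δd_i)²) = √(0.944 + 2.40) = 1.83 cm
f = 35.90 cm, so δf/f = 1.83/35.90 = 0.0509.

5.09%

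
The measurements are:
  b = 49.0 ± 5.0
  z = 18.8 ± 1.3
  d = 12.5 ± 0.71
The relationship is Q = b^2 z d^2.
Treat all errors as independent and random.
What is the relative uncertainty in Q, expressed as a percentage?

24.4%

Products/powers → add relative errors in quadrature, weighted by exponent:
  (2·δb/b)² = (2×0.102)² = 0.0416;  (1·δz/z)² = (1×0.0691)² = 0.00478;  (2·δd/d)² = (2×0.0568)² = 0.0129
δQ/Q = √(0.0593) = 0.244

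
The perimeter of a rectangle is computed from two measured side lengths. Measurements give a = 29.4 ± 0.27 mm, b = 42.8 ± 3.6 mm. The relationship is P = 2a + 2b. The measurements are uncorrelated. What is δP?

7.22 mm

For a sum/difference, combine absolute errors in quadrature:
  (2·δa)² = 0.292;  (2·δb)² = 51.8
δP = √(52.1) = 7.22 mm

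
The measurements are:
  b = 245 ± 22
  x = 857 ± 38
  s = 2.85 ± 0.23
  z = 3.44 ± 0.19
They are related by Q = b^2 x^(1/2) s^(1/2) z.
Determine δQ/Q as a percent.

Products/powers → add relative errors in quadrature, weighted by exponent:
  (2·δb/b)² = (2×0.0898)² = 0.0323;  (½·δx/x)² = (0.5×0.0443)² = 0.000492;  (½·δs/s)² = (0.5×0.0807)² = 0.00163;  (1·δz/z)² = (1×0.0552)² = 0.00305
δQ/Q = √(0.0374) = 0.193

19.3%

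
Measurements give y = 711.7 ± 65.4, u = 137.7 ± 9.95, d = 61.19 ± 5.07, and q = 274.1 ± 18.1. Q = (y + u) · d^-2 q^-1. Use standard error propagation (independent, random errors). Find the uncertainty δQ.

Let w = y + u = 849.4. δw = √(δy² + δu²) = √(4280 + 99.0) = 66.2, so δw/w = 0.0779.
Q is then a monomial in w, d, q:
δQ/Q = √((δw/w)² + (-2·δd/d)² + (-1·δq/q)²) = √(0.00607 + 0.0275 + 0.00436) = 0.195
Q = 0.0008276, so δQ = 0.195 × 0.0008276 = 0.000161.

0.000161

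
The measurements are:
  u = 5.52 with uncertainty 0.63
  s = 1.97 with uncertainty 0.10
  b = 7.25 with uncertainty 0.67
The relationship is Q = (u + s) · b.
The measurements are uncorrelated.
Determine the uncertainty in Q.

6.82

Let w = u + s = 7.49. δw = √(δu² + δs²) = √(0.397 + 0.0100) = 0.638, so δw/w = 0.0852.
Q is then a monomial in w, b:
δQ/Q = √((δw/w)² + (1·δb/b)²) = √(0.00725 + 0.00854) = 0.126
Q = 54.3, so δQ = 0.126 × 54.3 = 6.82.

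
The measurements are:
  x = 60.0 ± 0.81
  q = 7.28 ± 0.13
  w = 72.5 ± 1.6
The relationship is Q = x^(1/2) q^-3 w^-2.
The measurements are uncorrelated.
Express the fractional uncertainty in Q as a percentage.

6.97%

Products/powers → add relative errors in quadrature, weighted by exponent:
  (½·δx/x)² = (0.5×0.0135)² = 4.56e-05;  (-3·δq/q)² = (-3×0.0179)² = 0.00287;  (-2·δw/w)² = (-2×0.0221)² = 0.00195
δQ/Q = √(0.00486) = 0.0697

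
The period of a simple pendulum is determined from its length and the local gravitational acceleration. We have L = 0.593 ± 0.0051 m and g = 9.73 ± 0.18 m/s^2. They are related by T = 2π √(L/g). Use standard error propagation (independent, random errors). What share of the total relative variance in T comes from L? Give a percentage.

17.8%

(δT/T)² = (½·δL/L)² + (−½·δg/g)²
  L term: (0.5×0.00860)² = 1.85e-05
  g term: (-0.5×0.0185)² = 8.56e-05
Total = 0.000104. Share from L = 1.85e-05/0.000104 = 0.178.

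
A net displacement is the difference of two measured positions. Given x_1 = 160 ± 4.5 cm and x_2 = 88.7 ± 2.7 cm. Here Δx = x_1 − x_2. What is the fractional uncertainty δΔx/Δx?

Δx is a linear combination, so absolute uncertainties add in quadrature:
  (δx_1)² = 20.2;  (δx_2)² = 7.29
δΔx = √(27.5) = 5.25 cm
Δx = 71.3 cm, so δΔx/Δx = 5.25/71.3 = 0.0736.

0.0736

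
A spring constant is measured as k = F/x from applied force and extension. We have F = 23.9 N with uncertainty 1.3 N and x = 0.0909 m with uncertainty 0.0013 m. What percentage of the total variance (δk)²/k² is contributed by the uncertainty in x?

6.47%

(δk/k)² = (1·δF/F)² + (-1·δx/x)²
  F term: (1×0.0544)² = 0.00296
  x term: (-1×0.0143)² = 0.000205
Total = 0.00316. Share from x = 0.000205/0.00316 = 0.0647.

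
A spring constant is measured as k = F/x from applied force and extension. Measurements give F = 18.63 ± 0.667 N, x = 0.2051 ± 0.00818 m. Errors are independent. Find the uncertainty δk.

k is a product of powers, so relative uncertainties combine in quadrature:
  (1·δF/F)² = (1×0.0358)² = 0.00128;  (-1·δx/x)² = (-1×0.0399)² = 0.00159
δk/k = √(0.00287) = 0.0536
k = 90.83 N/m, so δk = 0.0536 × 90.83 = 4.87 N/m.

4.87 N/m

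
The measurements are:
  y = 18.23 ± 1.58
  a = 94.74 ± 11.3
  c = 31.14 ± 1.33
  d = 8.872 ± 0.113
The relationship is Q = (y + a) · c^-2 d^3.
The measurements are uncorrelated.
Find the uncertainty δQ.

Let u = y + a = 113.0. δu = √(δy² + δa²) = √(2.50 + 128) = 11.4, so δu/u = 0.101.
Q is then a monomial in u, c, d:
δQ/Q = √((δu/u)² + (-2·δc/c)² + (3·δd/d)²) = √(0.0102 + 0.00730 + 0.00146) = 0.138
Q = 81.36, so δQ = 0.138 × 81.36 = 11.2.

11.2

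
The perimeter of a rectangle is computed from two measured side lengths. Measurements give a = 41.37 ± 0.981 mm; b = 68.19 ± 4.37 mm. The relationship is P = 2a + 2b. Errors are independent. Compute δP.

8.96 mm

Each term contributes (cᵢ δxᵢ)² to (δP)²:
  (2·δa)² = 3.85;  (2·δb)² = 76.4
δP = √(80.2) = 8.96 mm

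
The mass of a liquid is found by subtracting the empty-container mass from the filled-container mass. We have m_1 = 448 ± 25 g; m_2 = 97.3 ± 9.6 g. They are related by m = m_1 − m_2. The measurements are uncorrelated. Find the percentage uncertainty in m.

For a sum/difference, combine absolute errors in quadrature:
  (δm_1)² = 625;  (δm_2)² = 92.2
δm = √(717) = 26.8 g
m = 351 g, so δm/m = 26.8/351 = 0.0764.

7.64%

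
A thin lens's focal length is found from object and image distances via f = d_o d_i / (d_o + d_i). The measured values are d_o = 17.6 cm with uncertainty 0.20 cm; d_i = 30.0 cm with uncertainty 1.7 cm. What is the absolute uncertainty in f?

0.246 cm

∂f/∂d_o = (d_i/(d_o+d_i))² = 0.397;  ∂f/∂d_i = (d_o/(d_o+d_i))² = 0.137
δf = √((∂f/∂d_o · δd_o)² + (∂f/∂d_i · δd_i)²) = √(0.00631 + 0.0540) = 0.246 cm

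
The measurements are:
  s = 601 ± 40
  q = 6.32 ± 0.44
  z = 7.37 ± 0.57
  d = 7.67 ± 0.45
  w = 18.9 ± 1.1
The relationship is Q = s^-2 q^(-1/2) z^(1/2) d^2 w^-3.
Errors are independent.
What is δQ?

6.63e-09

Products/powers → add relative errors in quadrature, weighted by exponent:
  (-2·δs/s)² = (-2×0.0666)² = 0.0177;  (−½·δq/q)² = (-0.5×0.0696)² = 0.00121;  (½·δz/z)² = (0.5×0.0773)² = 0.00150;  (2·δd/d)² = (2×0.0587)² = 0.0138;  (-3·δw/w)² = (-3×0.0582)² = 0.0305
δQ/Q = √(0.0647) = 0.254
Q = 2.61e-08, so δQ = 0.254 × 2.61e-08 = 6.63e-09.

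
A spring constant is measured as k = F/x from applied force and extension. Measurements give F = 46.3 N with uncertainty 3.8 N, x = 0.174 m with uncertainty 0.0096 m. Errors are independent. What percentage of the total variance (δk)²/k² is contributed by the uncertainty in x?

(δk/k)² = (1·δF/F)² + (-1·δx/x)²
  F term: (1×0.0821)² = 0.00674
  x term: (-1×0.0552)² = 0.00304
Total = 0.00978. Share from x = 0.00304/0.00978 = 0.311.

31.1%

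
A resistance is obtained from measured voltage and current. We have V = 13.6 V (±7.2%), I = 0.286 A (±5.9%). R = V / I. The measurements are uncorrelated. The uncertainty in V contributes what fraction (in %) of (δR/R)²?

(δR/R)² = (1·δV/V)² + (-1·δI/I)²
  V term: (1×0.0720)² = 0.00518
  I term: (-1×0.0590)² = 0.00348
Total = 0.00867. Share from V = 0.00518/0.00867 = 0.598.

59.8%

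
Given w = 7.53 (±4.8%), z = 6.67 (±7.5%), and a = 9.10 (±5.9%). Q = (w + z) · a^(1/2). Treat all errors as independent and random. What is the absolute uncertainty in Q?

Let u = w + z = 14.2. δu = √(δw² + δz²) = √(0.131 + 0.250) = 0.617, so δu/u = 0.0435.
Q is then a monomial in u, a:
δQ/Q = √((δu/u)² + (½·δa/a)²) = √(0.00189 + 0.000870) = 0.0525
Q = 42.8, so δQ = 0.0525 × 42.8 = 2.25.

2.25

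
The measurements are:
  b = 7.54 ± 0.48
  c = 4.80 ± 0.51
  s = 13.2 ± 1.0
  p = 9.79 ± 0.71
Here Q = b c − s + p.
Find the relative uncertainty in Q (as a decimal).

Let w = b·c = 36.2. δw/w = √((1·δb/b)² + (1·δc/c)²) = √(0.00405 + 0.0113) = 0.124, so δw = 4.48.
Q = w − s + p: δQ = √(δw² + δs² + δp²) = √(20.1 + 1.00 + 0.504) = 4.65
Q = 32.8, so δQ/Q = 4.65/32.8 = 0.142.

0.142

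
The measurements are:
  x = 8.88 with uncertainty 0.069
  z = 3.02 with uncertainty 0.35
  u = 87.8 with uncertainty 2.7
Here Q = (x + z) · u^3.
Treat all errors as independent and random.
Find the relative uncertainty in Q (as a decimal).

Let w = x + z = 11.9. δw = √(δx² + δz²) = √(0.00476 + 0.122) = 0.357, so δw/w = 0.0300.
Q is then a monomial in w, u:
δQ/Q = √((δw/w)² + (3·δu/u)²) = √(0.000899 + 0.00851) = 0.0970

0.0970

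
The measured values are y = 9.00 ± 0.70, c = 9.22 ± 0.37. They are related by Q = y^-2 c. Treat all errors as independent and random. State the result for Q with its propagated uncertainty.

Relative error in a monomial: (δQ/Q)² = Σ (nᵢ · δxᵢ/xᵢ)².
  (-2·δy/y)² = (-2×0.0778)² = 0.0242;  (1·δc/c)² = (1×0.0401)² = 0.00161
δQ/Q = √(0.0258) = 0.161
Q = 0.114, so δQ = 0.161 × 0.114 = 0.0183.

0.114 ± 0.0183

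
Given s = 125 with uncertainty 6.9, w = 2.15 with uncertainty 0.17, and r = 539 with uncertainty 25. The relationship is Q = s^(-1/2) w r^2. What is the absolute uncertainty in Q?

Products/powers → add relative errors in quadrature, weighted by exponent:
  (−½·δs/s)² = (-0.5×0.0552)² = 0.000762;  (1·δw/w)² = (1×0.0791)² = 0.00625;  (2·δr/r)² = (2×0.0464)² = 0.00861
δQ/Q = √(0.0156) = 0.125
Q = 55900, so δQ = 0.125 × 55900 = 6980.

6980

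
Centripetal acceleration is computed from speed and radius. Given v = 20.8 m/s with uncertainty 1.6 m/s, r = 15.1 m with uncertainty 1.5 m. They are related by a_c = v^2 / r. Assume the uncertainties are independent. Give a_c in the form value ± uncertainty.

28.7 ± 5.25 m/s^2

Since a_c is a product/quotient, work with relative uncertainties:
  (2·δv/v)² = (2×0.0769)² = 0.0237;  (-1·δr/r)² = (-1×0.0993)² = 0.00987
δa_c/a_c = √(0.0335) = 0.183
a_c = 28.7 m/s^2, so δa_c = 0.183 × 28.7 = 5.25 m/s^2.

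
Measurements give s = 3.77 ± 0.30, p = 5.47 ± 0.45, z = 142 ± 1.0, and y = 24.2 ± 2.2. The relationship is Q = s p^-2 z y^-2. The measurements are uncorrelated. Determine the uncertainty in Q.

Relative error in a monomial: (δQ/Q)² = Σ (nᵢ · δxᵢ/xᵢ)².
  (1·δs/s)² = (1×0.0796)² = 0.00633;  (-2·δp/p)² = (-2×0.0823)² = 0.0271;  (1·δz/z)² = (1×0.00704)² = 4.96e-05;  (-2·δy/y)² = (-2×0.0909)² = 0.0331
δQ/Q = √(0.0665) = 0.258
Q = 0.0306, so δQ = 0.258 × 0.0306 = 0.00788.

0.00788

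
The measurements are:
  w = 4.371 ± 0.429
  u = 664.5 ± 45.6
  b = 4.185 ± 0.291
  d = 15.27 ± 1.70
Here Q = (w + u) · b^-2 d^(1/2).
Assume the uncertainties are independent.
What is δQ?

24.6

Let h = w + u = 668.9. δh = √(δw² + δu²) = √(0.184 + 2080) = 45.6, so δh/h = 0.0682.
Q is then a monomial in h, b, d:
δQ/Q = √((δh/h)² + (-2·δb/b)² + (½·δd/d)²) = √(0.00465 + 0.0193 + 0.00310) = 0.165
Q = 149.2, so δQ = 0.165 × 149.2 = 24.6.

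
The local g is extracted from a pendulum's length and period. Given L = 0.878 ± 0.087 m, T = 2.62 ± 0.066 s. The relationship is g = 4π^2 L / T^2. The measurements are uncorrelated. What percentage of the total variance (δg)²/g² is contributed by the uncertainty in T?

20.5%

(δg/g)² = (1·δL/L)² + (-2·δT/T)²
  L term: (1×0.0991)² = 0.00982
  T term: (-2×0.0252)² = 0.00254
Total = 0.0124. Share from T = 0.00254/0.0124 = 0.205.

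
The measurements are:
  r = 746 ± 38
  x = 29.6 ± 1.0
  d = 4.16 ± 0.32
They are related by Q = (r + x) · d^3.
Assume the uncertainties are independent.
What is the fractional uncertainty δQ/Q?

Let u = r + x = 776. δu = √(δr² + δx²) = √(1440 + 1.00) = 38.0, so δu/u = 0.0490.
Q is then a monomial in u, d:
δQ/Q = √((δu/u)² + (3·δd/d)²) = √(0.00240 + 0.0533) = 0.236

0.236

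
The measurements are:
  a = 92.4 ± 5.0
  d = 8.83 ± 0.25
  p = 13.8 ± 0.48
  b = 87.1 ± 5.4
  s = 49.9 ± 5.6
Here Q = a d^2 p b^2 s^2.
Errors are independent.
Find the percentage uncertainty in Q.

27.0%

Relative error in a monomial: (δQ/Q)² = Σ (nᵢ · δxᵢ/xᵢ)².
  (1·δa/a)² = (1×0.0541)² = 0.00293;  (2·δd/d)² = (2×0.0283)² = 0.00321;  (1·δp/p)² = (1×0.0348)² = 0.00121;  (2·δb/b)² = (2×0.0620)² = 0.0154;  (2·δs/s)² = (2×0.112)² = 0.0504
δQ/Q = √(0.0731) = 0.270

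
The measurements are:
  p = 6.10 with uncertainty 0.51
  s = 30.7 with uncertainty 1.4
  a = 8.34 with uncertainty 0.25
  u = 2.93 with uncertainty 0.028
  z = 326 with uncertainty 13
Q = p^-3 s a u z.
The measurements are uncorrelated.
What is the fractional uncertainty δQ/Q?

Each factor contributes (exponent × relative error)² to (δQ/Q)²:
  (-3·δp/p)² = (-3×0.0836)² = 0.0629;  (1·δs/s)² = (1×0.0456)² = 0.00208;  (1·δa/a)² = (1×0.0300)² = 0.000899;  (1·δu/u)² = (1×0.00956)² = 9.13e-05;  (1·δz/z)² = (1×0.0399)² = 0.00159
δQ/Q = √(0.0676) = 0.260

0.260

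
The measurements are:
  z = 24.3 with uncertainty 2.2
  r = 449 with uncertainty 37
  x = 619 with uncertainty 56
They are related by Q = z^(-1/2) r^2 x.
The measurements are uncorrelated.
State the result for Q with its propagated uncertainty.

Relative error in a monomial: (δQ/Q)² = Σ (nᵢ · δxᵢ/xᵢ)².
  (−½·δz/z)² = (-0.5×0.0905)² = 0.00205;  (2·δr/r)² = (2×0.0824)² = 0.0272;  (1·δx/x)² = (1×0.0905)² = 0.00818
δQ/Q = √(0.0374) = 0.193
Q = 2.53e+07, so δQ = 0.193 × 2.53e+07 = 4.9e+06.

(2.53 ± 0.490) × 10^7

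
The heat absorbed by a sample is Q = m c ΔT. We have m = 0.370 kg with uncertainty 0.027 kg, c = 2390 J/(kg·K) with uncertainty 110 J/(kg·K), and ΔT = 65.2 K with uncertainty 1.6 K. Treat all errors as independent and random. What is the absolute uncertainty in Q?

5170 J

Relative error in a monomial: (δQ/Q)² = Σ (nᵢ · δxᵢ/xᵢ)².
  (1·δm/m)² = (1×0.0730)² = 0.00533;  (1·δc/c)² = (1×0.0460)² = 0.00212;  (1·δΔT/ΔT)² = (1×0.0245)² = 0.000602
δQ/Q = √(0.00805) = 0.0897
Q = 57700 J, so δQ = 0.0897 × 57700 = 5170 J.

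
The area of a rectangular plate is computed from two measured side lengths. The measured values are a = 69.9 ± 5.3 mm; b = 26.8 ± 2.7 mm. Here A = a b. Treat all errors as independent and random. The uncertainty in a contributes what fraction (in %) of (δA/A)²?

36.2%

(δA/A)² = (1·δa/a)² + (1·δb/b)²
  a term: (1×0.0758)² = 0.00575
  b term: (1×0.101)² = 0.0101
Total = 0.0159. Share from a = 0.00575/0.0159 = 0.362.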